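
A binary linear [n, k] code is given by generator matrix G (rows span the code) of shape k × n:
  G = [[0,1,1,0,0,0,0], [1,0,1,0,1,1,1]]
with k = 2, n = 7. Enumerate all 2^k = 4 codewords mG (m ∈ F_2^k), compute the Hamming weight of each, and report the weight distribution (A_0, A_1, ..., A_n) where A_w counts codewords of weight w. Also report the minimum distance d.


Weight distribution: A_0 = 1, A_2 = 1, A_5 = 2. Minimum distance d = 2.

Enumerate all 2^2 = 4 messages m ∈ F_2^2.
For each, compute codeword c = mG in F_2^7, then tally its weight.
  m = 00 → c = 0000000, weight = 0.
  m = 10 → c = 0110000, weight = 2.
  m = 01 → c = 1010111, weight = 5.
  m = 11 → c = 1100111, weight = 5.
Tally weights:
  weight 0: 1 codewords.
  weight 2: 1 codewords.
  weight 5: 2 codewords.
Minimum distance d = smallest w > 0 with A_w > 0 = 2.
Sanity: Σ A_w = 4 = 2^2 = 4 ✓.


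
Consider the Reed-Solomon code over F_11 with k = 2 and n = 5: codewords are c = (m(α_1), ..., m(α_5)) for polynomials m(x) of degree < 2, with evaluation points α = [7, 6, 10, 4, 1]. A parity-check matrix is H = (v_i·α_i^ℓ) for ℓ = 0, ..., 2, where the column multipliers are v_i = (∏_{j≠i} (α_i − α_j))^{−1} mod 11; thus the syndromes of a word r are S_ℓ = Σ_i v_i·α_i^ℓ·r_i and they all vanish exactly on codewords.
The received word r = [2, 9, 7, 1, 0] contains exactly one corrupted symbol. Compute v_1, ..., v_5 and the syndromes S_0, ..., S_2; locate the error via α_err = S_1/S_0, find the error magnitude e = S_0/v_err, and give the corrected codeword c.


S = (7, 4, 7), error at position 3, error magnitude e = 4, c = [2, 9, 3, 1, 0].

Step 1: column multipliers v_i = (∏_{j≠i}(α_i − α_j))^{−1} mod 11.
  i = 1 (α = 7): (7−6)(7−10)(7−4)(7−1) = 1·(−3)·3·6 = −54 ≡ 1, so v_1 = 1^{−1} = 1 (mod 11).
  i = 2 (α = 6): (6−7)(6−10)(6−4)(6−1) = (−1)·(−4)·2·5 = 40 ≡ 7, so v_2 = 7^{−1} = 8 (mod 11).
  i = 3 (α = 10): (10−7)(10−6)(10−4)(10−1) = 3·4·6·9 = 648 ≡ 10, so v_3 = 10^{−1} = 10 (mod 11).
  i = 4 (α = 4): (4−7)(4−6)(4−10)(4−1) = (−3)·(−2)·(−6)·3 = −108 ≡ 2, so v_4 = 2^{−1} = 6 (mod 11).
  i = 5 (α = 1): (1−7)(1−6)(1−10)(1−4) = (−6)·(−5)·(−9)·(−3) = 810 ≡ 7, so v_5 = 7^{−1} = 8 (mod 11).
  v = [1, 8, 10, 6, 8].
Step 2: syndromes of r = [2, 9, 7, 1, 0] (all sums mod 11).
  S_0 = Σ v_i r_i = 1·2 + 8·9 + 10·7 + 6·1 + 8·0 = 150 ≡ 7.
  S_1 = Σ v_i α_i r_i = 1·7·2 + 8·6·9 + 10·10·7 + 6·4·1 + 8·1·0 = 1170 ≡ 4.
  α_i^2 mod 11 = [5, 3, 1, 5, 1].
  S_2 = Σ v_i α_i^2 r_i = 1·5·2 + 8·3·9 + 10·1·7 + 6·5·1 + 8·1·0 = 326 ≡ 7.
  S = (7, 4, 7) ≠ 0, so r is not a codeword (an error is present).
Step 3: locate the error. For a single error e at position i, S_ℓ = v_i·e·α_i^ℓ, so α_err = S_1/S_0.
  S_0^{−1} = 7^{−1} = 8 (mod 11), so α_err = 4·8 = 32 ≡ 10 = α_3. Error position i = 3.
  Consistency check: S_2/S_1 = 7·3 = 21 ≡ 10 = α_err ✓ (single-error assumption holds).
Step 4: error magnitude e = S_0/v_3 = S_0·∏_{j≠3}(α_3 − α_j) = 7·10 = 70 ≡ 4 (mod 11).
Step 5: correct position 3: c_3 = r_3 − e = 7 − 4 ≡ 3 (mod 11). Hence c = [2, 9, 3, 1, 0].
  Check: interpolating c through the α_i gives m(x) = 7 + 4·x (degree < 2) with m(α_i) = c_i for every i, so c is indeed a codeword.


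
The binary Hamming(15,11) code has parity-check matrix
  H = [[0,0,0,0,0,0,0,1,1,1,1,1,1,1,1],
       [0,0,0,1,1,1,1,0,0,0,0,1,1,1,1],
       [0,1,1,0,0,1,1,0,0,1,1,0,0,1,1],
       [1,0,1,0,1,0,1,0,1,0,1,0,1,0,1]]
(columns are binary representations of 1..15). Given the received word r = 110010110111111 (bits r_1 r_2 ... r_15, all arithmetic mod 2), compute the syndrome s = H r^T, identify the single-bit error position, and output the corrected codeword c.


s = (1, 0, 0, 0)^T, error position = 8, corrected codeword c = 110010100111111

Compute s = H r^T mod 2 one row at a time:
  s_1 = 1 + 0 + 1 + 1 + 1 + 1 + 1 + 1 = 7 ≡ 1 (mod 2).
  s_2 = 0 + 1 + 0 + 1 + 1 + 1 + 1 + 1 = 6 ≡ 0 (mod 2).
  s_3 = 1 + 0 + 0 + 1 + 1 + 1 + 1 + 1 = 6 ≡ 0 (mod 2).
  s_4 = 1 + 0 + 1 + 1 + 0 + 1 + 1 + 1 = 6 ≡ 0 (mod 2).
s = (1, 0, 0, 0)^T — this equals column 8 of H (binary 1000), so error is at position 8.
Correct: flip bit 8 of r = 110010110111111 to get c = 110010100111111.


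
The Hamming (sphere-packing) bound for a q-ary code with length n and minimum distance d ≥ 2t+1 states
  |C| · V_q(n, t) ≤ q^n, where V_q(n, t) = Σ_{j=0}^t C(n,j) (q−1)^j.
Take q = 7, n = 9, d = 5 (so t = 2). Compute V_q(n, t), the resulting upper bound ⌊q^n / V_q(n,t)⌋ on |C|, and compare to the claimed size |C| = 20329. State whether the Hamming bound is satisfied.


V_q(n, t) = 1351, q^n = 40353607, Hamming bound = 29869, |C| = 20329 ≤ bound (satisfied).

Step 1: Compute V_q(n, t) = Σ_{j=0}^2 C(n, j) (q−1)^j.
  j = 0: C(9,0)·(6)^0 = 1·1 = 1.
  j = 1: C(9,1)·(6)^1 = 9·6 = 54.
  j = 2: C(9,2)·(6)^2 = 36·36 = 1296.
  V_q(n, t) = 1 + 54 + 1296 = 1351.
Step 2: q^n = 7^9 = 40353607.
Step 3: Hamming bound ⌊q^n / V_q(n,t)⌋ = ⌊40353607/1351⌋ = 29869.
Step 4: Compare |C| = 20329 to 29869: satisfied.
The claimed |C| lies below the Hamming bound.


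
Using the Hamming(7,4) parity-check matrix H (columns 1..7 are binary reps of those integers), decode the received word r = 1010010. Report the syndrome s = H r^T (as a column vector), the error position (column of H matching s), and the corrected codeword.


s = (1, 0, 0)^T, error position = 4, corrected codeword c = 1011010

Compute s = H r^T mod 2 one row at a time:
  s_1 = 0 + 0 + 1 + 0 = 1 ≡ 1 (mod 2).
  s_2 = 0 + 1 + 1 + 0 = 2 ≡ 0 (mod 2).
  s_3 = 1 + 1 + 0 + 0 = 2 ≡ 0 (mod 2).
s = (1, 0, 0)^T — this equals column 4 of H (binary 100), so error is at position 4.
Correct: flip bit 4 of r = 1010010 to get c = 1011010.


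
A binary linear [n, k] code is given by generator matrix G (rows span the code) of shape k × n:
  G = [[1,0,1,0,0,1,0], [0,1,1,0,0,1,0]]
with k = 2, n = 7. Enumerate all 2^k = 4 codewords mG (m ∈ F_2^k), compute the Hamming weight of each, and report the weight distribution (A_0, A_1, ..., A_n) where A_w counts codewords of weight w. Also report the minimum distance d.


Weight distribution: A_0 = 1, A_2 = 1, A_3 = 2. Minimum distance d = 2.

Enumerate all 2^2 = 4 messages m ∈ F_2^2.
For each, compute codeword c = mG in F_2^7, then tally its weight.
  m = 00 → c = 0000000, weight = 0.
  m = 10 → c = 1010010, weight = 3.
  m = 01 → c = 0110010, weight = 3.
  m = 11 → c = 1100000, weight = 2.
Tally weights:
  weight 0: 1 codewords.
  weight 2: 1 codewords.
  weight 3: 2 codewords.
Minimum distance d = smallest w > 0 with A_w > 0 = 2.
Sanity: Σ A_w = 4 = 2^2 = 4 ✓.


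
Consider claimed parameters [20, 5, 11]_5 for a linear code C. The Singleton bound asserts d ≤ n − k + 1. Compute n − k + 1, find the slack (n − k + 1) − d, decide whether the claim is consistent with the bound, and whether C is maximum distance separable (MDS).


Singleton RHS = n − k + 1 = 16, slack = 5, bound satisfied, not MDS.

Singleton bound: d ≤ n − k + 1.
Here n = 20, k = 5, so n − k + 1 = 16.
Given d = 11, check d ≤ 16: YES.
Slack = (n − k + 1) − d = 5.
The code is NOT MDS (slack = 5 > 0).
Description: the claimed parameters are [20, 5, 11]_5; such a code would be non-MDS.


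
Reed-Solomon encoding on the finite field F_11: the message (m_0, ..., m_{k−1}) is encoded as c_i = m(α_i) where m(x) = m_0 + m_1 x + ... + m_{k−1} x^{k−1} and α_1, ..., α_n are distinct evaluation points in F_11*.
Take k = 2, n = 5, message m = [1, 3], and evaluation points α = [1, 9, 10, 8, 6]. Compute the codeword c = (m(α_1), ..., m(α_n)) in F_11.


c = [4, 6, 9, 3, 8]

Message polynomial: m(x) = 1 + 3·x (mod 11).
For each evaluation point α_i, compute m(α_i) mod 11:
  α_1 = 1: Horner steps 3 → 4, so m(1) = 4.
  α_2 = 9: Horner steps 3 → 6, so m(9) = 6.
  α_3 = 10: Horner steps 3 → 9, so m(10) = 9.
  α_4 = 8: Horner steps 3 → 3, so m(8) = 3.
  α_5 = 6: Horner steps 3 → 8, so m(6) = 8.
Codeword c = [4, 6, 9, 3, 8] ∈ F_11^5.


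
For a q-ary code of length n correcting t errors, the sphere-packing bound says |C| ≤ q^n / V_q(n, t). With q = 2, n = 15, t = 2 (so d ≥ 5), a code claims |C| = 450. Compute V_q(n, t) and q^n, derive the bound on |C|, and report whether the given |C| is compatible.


V_q(n, t) = 121, q^n = 32768, Hamming bound = 270, |C| = 450 > bound (violated).

Step 1: Compute V_q(n, t) = Σ_{j=0}^2 C(n, j) (q−1)^j.
  j = 0: C(15,0)·(1)^0 = 1·1 = 1.
  j = 1: C(15,1)·(1)^1 = 15·1 = 15.
  j = 2: C(15,2)·(1)^2 = 105·1 = 105.
  V_q(n, t) = 1 + 15 + 105 = 121.
Step 2: q^n = 2^15 = 32768.
Step 3: Hamming bound ⌊q^n / V_q(n,t)⌋ = ⌊32768/121⌋ = 270.
Step 4: Compare |C| = 450 to 270: violated.
The claimed |C| lies above the Hamming bound, so no 2-ary code of length 15 with d ≥ 5 can have 450 codewords.


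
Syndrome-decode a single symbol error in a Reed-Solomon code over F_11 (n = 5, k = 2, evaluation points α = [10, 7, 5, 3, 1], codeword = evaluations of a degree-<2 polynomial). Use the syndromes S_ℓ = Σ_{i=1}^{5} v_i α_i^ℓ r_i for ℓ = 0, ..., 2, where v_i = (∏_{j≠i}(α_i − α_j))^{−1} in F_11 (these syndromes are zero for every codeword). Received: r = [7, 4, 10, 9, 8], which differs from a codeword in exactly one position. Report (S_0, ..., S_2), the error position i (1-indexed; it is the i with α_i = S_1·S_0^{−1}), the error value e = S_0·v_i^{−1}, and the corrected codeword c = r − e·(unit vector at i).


S = (7, 5, 2), error at position 2, error magnitude e = 4, c = [7, 0, 10, 9, 8].

Step 1: column multipliers v_i = (∏_{j≠i}(α_i − α_j))^{−1} mod 11.
  i = 1 (α = 10): (10−7)(10−5)(10−3)(10−1) = 3·5·7·9 = 945 ≡ 10, so v_1 = 10^{−1} = 10 (mod 11).
  i = 2 (α = 7): (7−10)(7−5)(7−3)(7−1) = (−3)·2·4·6 = −144 ≡ 10, so v_2 = 10^{−1} = 10 (mod 11).
  i = 3 (α = 5): (5−10)(5−7)(5−3)(5−1) = (−5)·(−2)·2·4 = 80 ≡ 3, so v_3 = 3^{−1} = 4 (mod 11).
  i = 4 (α = 3): (3−10)(3−7)(3−5)(3−1) = (−7)·(−4)·(−2)·2 = −112 ≡ 9, so v_4 = 9^{−1} = 5 (mod 11).
  i = 5 (α = 1): (1−10)(1−7)(1−5)(1−3) = (−9)·(−6)·(−4)·(−2) = 432 ≡ 3, so v_5 = 3^{−1} = 4 (mod 11).
  v = [10, 10, 4, 5, 4].
Step 2: syndromes of r = [7, 4, 10, 9, 8] (all sums mod 11).
  S_0 = Σ v_i r_i = 10·7 + 10·4 + 4·10 + 5·9 + 4·8 = 227 ≡ 7.
  S_1 = Σ v_i α_i r_i = 10·10·7 + 10·7·4 + 4·5·10 + 5·3·9 + 4·1·8 = 1347 ≡ 5.
  α_i^2 mod 11 = [1, 5, 3, 9, 1].
  S_2 = Σ v_i α_i^2 r_i = 10·1·7 + 10·5·4 + 4·3·10 + 5·9·9 + 4·1·8 = 827 ≡ 2.
  S = (7, 5, 2) ≠ 0, so r is not a codeword (an error is present).
Step 3: locate the error. For a single error e at position i, S_ℓ = v_i·e·α_i^ℓ, so α_err = S_1/S_0.
  S_0^{−1} = 7^{−1} = 8 (mod 11), so α_err = 5·8 = 40 ≡ 7 = α_2. Error position i = 2.
  Consistency check: S_2/S_1 = 2·9 = 18 ≡ 7 = α_err ✓ (single-error assumption holds).
Step 4: error magnitude e = S_0/v_2 = S_0·∏_{j≠2}(α_2 − α_j) = 7·10 = 70 ≡ 4 (mod 11).
Step 5: correct position 2: c_2 = r_2 − e = 4 − 4 ≡ 0 (mod 11). Hence c = [7, 0, 10, 9, 8].
  Check: interpolating c through the α_i gives m(x) = 2 + 6·x (degree < 2) with m(α_i) = c_i for every i, so c is indeed a codeword.


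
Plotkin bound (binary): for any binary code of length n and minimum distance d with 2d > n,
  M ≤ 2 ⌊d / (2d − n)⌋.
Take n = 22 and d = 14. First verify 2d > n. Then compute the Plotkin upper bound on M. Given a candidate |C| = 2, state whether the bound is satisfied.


Plotkin bound M ≤ 4; given |C| = 2 ≤ bound (satisfied).

Check applicability: 2d = 28, n = 22.
2d − n = 6 > 0, so Plotkin applies.
Compute d/(2d−n) = 14/6 ≈ 2.3333.
⌊d/(2d−n)⌋ = 2.
Plotkin bound: M ≤ 2·2 = 4.
Given |C| = 2, check: satisfied.
This |C| is below the Plotkin bound.


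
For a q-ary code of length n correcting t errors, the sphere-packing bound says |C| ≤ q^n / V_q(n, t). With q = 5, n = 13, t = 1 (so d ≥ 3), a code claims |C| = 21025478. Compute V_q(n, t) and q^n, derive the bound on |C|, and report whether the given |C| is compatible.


V_q(n, t) = 53, q^n = 1220703125, Hamming bound = 23032134, |C| = 21025478 ≤ bound (satisfied).

Step 1: Compute V_q(n, t) = Σ_{j=0}^1 C(n, j) (q−1)^j.
  j = 0: C(13,0)·(4)^0 = 1·1 = 1.
  j = 1: C(13,1)·(4)^1 = 13·4 = 52.
  V_q(n, t) = 1 + 52 = 53.
Step 2: q^n = 5^13 = 1220703125.
Step 3: Hamming bound ⌊q^n / V_q(n,t)⌋ = ⌊1220703125/53⌋ = 23032134.
Step 4: Compare |C| = 21025478 to 23032134: satisfied.
The claimed |C| lies below the Hamming bound.


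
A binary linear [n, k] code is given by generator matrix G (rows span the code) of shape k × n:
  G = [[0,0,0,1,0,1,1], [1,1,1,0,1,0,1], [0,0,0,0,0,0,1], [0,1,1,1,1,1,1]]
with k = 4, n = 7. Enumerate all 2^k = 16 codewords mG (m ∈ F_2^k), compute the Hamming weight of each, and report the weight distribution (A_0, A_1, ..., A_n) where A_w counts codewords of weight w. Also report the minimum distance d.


Weight distribution: A_0 = 1, A_1 = 2, A_2 = 2, A_3 = 3, A_4 = 3, A_5 = 2, A_6 = 2, A_7 = 1. Minimum distance d = 1.

Enumerate all 2^4 = 16 messages m ∈ F_2^4.
For each, compute codeword c = mG in F_2^7, then tally its weight.
  m = 0000 → c = 0000000, weight = 0.
  m = 1000 → c = 0001011, weight = 3.
  m = 0100 → c = 1110101, weight = 5.
  m = 1100 → c = 1111110, weight = 6.
  m = 0010 → c = 0000001, weight = 1.
  m = 1010 → c = 0001010, weight = 2.
  m = 0110 → c = 1110100, weight = 4.
  m = 1110 → c = 1111111, weight = 7.
  m = 0001 → c = 0111111, weight = 6.
  m = 1001 → c = 0110100, weight = 3.
  m = 0101 → c = 1001010, weight = 3.
  m = 1101 → c = 1000001, weight = 2.
  m = 0011 → c = 0111110, weight = 5.
  m = 1011 → c = 0110101, weight = 4.
  m = 0111 → c = 1001011, weight = 4.
  m = 1111 → c = 1000000, weight = 1.
Tally weights:
  weight 0: 1 codewords.
  weight 1: 2 codewords.
  weight 2: 2 codewords.
  weight 3: 3 codewords.
  weight 4: 3 codewords.
  weight 5: 2 codewords.
  weight 6: 2 codewords.
  weight 7: 1 codewords.
Minimum distance d = smallest w > 0 with A_w > 0 = 1.
Sanity: Σ A_w = 16 = 2^4 = 16 ✓.


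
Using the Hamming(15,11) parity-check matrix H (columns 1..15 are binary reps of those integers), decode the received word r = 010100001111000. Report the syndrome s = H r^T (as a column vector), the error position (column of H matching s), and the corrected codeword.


s = (0, 0, 1, 0)^T, error position = 2, corrected codeword c = 000100001111000

Compute s = H r^T mod 2 one row at a time:
  s_1 = 0 + 1 + 1 + 1 + 1 + 0 + 0 + 0 = 4 ≡ 0 (mod 2).
  s_2 = 1 + 0 + 0 + 0 + 1 + 0 + 0 + 0 = 2 ≡ 0 (mod 2).
  s_3 = 1 + 0 + 0 + 0 + 1 + 1 + 0 + 0 = 3 ≡ 1 (mod 2).
  s_4 = 0 + 0 + 0 + 0 + 1 + 1 + 0 + 0 = 2 ≡ 0 (mod 2).
s = (0, 0, 1, 0)^T — this equals column 2 of H (binary 0010), so error is at position 2.
Correct: flip bit 2 of r = 010100001111000 to get c = 000100001111000.


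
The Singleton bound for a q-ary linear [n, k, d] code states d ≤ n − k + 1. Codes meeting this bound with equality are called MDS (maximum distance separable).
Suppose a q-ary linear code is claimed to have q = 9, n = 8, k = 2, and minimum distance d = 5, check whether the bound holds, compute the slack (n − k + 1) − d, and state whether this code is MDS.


Singleton RHS = n − k + 1 = 7, slack = 2, bound satisfied, not MDS.

Singleton bound: d ≤ n − k + 1.
Here n = 8, k = 2, so n − k + 1 = 7.
Given d = 5, check d ≤ 7: YES.
Slack = (n − k + 1) − d = 2.
The code is NOT MDS (slack = 2 > 0).
Description: the claimed parameters are [8, 2, 5]_9; such a code would be non-MDS.


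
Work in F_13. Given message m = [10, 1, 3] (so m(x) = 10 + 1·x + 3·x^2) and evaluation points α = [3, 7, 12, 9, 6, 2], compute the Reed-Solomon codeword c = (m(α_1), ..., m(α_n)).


c = [1, 8, 12, 2, 7, 11]

Message polynomial: m(x) = 10 + 1·x + 3·x^2 (mod 13).
For each evaluation point α_i, compute m(α_i) mod 13:
  α_1 = 3: Horner steps 3 → 10 → 1, so m(3) = 1.
  α_2 = 7: Horner steps 3 → 9 → 8, so m(7) = 8.
  α_3 = 12: Horner steps 3 → 11 → 12, so m(12) = 12.
  α_4 = 9: Horner steps 3 → 2 → 2, so m(9) = 2.
  α_5 = 6: Horner steps 3 → 6 → 7, so m(6) = 7.
  α_6 = 2: Horner steps 3 → 7 → 11, so m(2) = 11.
Codeword c = [1, 8, 12, 2, 7, 11] ∈ F_13^6.


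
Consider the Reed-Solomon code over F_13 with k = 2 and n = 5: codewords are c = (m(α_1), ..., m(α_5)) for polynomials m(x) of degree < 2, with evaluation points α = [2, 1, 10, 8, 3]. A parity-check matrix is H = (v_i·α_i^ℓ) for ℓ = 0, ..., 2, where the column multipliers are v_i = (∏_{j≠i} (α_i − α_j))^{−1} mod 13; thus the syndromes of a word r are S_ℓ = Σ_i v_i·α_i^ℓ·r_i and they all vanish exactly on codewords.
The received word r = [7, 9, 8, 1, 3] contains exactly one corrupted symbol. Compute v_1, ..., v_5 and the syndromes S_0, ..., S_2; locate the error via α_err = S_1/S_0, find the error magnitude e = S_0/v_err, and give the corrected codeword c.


S = (10, 7, 1), error at position 1, error magnitude e = 1, c = [6, 9, 8, 1, 3].

Step 1: column multipliers v_i = (∏_{j≠i}(α_i − α_j))^{−1} mod 13.
  i = 1 (α = 2): (2−1)(2−10)(2−8)(2−3) = 1·(−8)·(−6)·(−1) = −48 ≡ 4, so v_1 = 4^{−1} = 10 (mod 13).
  i = 2 (α = 1): (1−2)(1−10)(1−8)(1−3) = (−1)·(−9)·(−7)·(−2) = 126 ≡ 9, so v_2 = 9^{−1} = 3 (mod 13).
  i = 3 (α = 10): (10−2)(10−1)(10−8)(10−3) = 8·9·2·7 = 1008 ≡ 7, so v_3 = 7^{−1} = 2 (mod 13).
  i = 4 (α = 8): (8−2)(8−1)(8−10)(8−3) = 6·7·(−2)·5 = −420 ≡ 9, so v_4 = 9^{−1} = 3 (mod 13).
  i = 5 (α = 3): (3−2)(3−1)(3−10)(3−8) = 1·2·(−7)·(−5) = 70 ≡ 5, so v_5 = 5^{−1} = 8 (mod 13).
  v = [10, 3, 2, 3, 8].
Step 2: syndromes of r = [7, 9, 8, 1, 3] (all sums mod 13).
  S_0 = Σ v_i r_i = 10·7 + 3·9 + 2·8 + 3·1 + 8·3 = 140 ≡ 10.
  S_1 = Σ v_i α_i r_i = 10·2·7 + 3·1·9 + 2·10·8 + 3·8·1 + 8·3·3 = 423 ≡ 7.
  α_i^2 mod 13 = [4, 1, 9, 12, 9].
  S_2 = Σ v_i α_i^2 r_i = 10·4·7 + 3·1·9 + 2·9·8 + 3·12·1 + 8·9·3 = 703 ≡ 1.
  S = (10, 7, 1) ≠ 0, so r is not a codeword (an error is present).
Step 3: locate the error. For a single error e at position i, S_ℓ = v_i·e·α_i^ℓ, so α_err = S_1/S_0.
  S_0^{−1} = 10^{−1} = 4 (mod 13), so α_err = 7·4 = 28 ≡ 2 = α_1. Error position i = 1.
  Consistency check: S_2/S_1 = 1·2 = 2 ≡ 2 = α_err ✓ (single-error assumption holds).
Step 4: error magnitude e = S_0/v_1 = S_0·∏_{j≠1}(α_1 − α_j) = 10·4 = 40 ≡ 1 (mod 13).
Step 5: correct position 1: c_1 = r_1 − e = 7 − 1 ≡ 6 (mod 13). Hence c = [6, 9, 8, 1, 3].
  Check: interpolating c through the α_i gives m(x) = 12 + 10·x (degree < 2) with m(α_i) = c_i for every i, so c is indeed a codeword.


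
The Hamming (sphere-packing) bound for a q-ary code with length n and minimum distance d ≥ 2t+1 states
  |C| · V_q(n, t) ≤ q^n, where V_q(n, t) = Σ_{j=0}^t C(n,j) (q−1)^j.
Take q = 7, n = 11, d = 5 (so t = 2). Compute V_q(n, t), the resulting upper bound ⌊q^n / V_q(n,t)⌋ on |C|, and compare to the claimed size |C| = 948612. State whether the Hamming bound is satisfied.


V_q(n, t) = 2047, q^n = 1977326743, Hamming bound = 965963, |C| = 948612 ≤ bound (satisfied).

Step 1: Compute V_q(n, t) = Σ_{j=0}^2 C(n, j) (q−1)^j.
  j = 0: C(11,0)·(6)^0 = 1·1 = 1.
  j = 1: C(11,1)·(6)^1 = 11·6 = 66.
  j = 2: C(11,2)·(6)^2 = 55·36 = 1980.
  V_q(n, t) = 1 + 66 + 1980 = 2047.
Step 2: q^n = 7^11 = 1977326743.
Step 3: Hamming bound ⌊q^n / V_q(n,t)⌋ = ⌊1977326743/2047⌋ = 965963.
Step 4: Compare |C| = 948612 to 965963: satisfied.
The claimed |C| lies below the Hamming bound.


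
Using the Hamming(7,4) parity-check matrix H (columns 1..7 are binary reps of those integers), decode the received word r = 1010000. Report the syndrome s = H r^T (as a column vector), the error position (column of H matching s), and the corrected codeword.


s = (0, 1, 0)^T, error position = 2, corrected codeword c = 1110000

Compute s = H r^T mod 2 one row at a time:
  s_1 = 0 + 0 + 0 + 0 = 0 ≡ 0 (mod 2).
  s_2 = 0 + 1 + 0 + 0 = 1 ≡ 1 (mod 2).
  s_3 = 1 + 1 + 0 + 0 = 2 ≡ 0 (mod 2).
s = (0, 1, 0)^T — this equals column 2 of H (binary 010), so error is at position 2.
Correct: flip bit 2 of r = 1010000 to get c = 1110000.


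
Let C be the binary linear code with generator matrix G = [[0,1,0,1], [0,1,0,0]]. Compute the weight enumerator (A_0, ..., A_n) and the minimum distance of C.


Weight distribution: A_0 = 1, A_1 = 2, A_2 = 1. Minimum distance d = 1.

Enumerate all 2^2 = 4 messages m ∈ F_2^2.
For each, compute codeword c = mG in F_2^4, then tally its weight.
  m = 00 → c = 0000, weight = 0.
  m = 10 → c = 0101, weight = 2.
  m = 01 → c = 0100, weight = 1.
  m = 11 → c = 0001, weight = 1.
Tally weights:
  weight 0: 1 codewords.
  weight 1: 2 codewords.
  weight 2: 1 codewords.
Minimum distance d = smallest w > 0 with A_w > 0 = 1.
Sanity: Σ A_w = 4 = 2^2 = 4 ✓.


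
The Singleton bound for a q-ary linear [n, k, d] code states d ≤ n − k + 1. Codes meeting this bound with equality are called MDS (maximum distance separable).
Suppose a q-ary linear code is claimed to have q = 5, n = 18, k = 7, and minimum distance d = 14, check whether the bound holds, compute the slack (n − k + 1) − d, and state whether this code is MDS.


Singleton RHS = n − k + 1 = 12, slack = -2, bound violated (no such code; not MDS).

Singleton bound: d ≤ n − k + 1.
Here n = 18, k = 7, so n − k + 1 = 12.
Given d = 14, check d ≤ 12: NO.
Slack = (n − k + 1) − d = -2.
The slack is negative: d = 14 exceeds n − k + 1 = 12 by 2, so the Singleton bound is violated and no linear [18, 7, 14]_5 code can exist. In particular it is not MDS (MDS requires d = n − k + 1 exactly).
Description: the claimed parameters are [18, 7, 14]_5; such a code would be impossible (violates the Singleton bound).


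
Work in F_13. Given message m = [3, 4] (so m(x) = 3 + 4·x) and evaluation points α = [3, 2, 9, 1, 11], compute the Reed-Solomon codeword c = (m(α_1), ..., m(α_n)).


c = [2, 11, 0, 7, 8]

Message polynomial: m(x) = 3 + 4·x (mod 13).
For each evaluation point α_i, compute m(α_i) mod 13:
  α_1 = 3: Horner steps 4 → 2, so m(3) = 2.
  α_2 = 2: Horner steps 4 → 11, so m(2) = 11.
  α_3 = 9: Horner steps 4 → 0, so m(9) = 0.
  α_4 = 1: Horner steps 4 → 7, so m(1) = 7.
  α_5 = 11: Horner steps 4 → 8, so m(11) = 8.
Codeword c = [2, 11, 0, 7, 8] ∈ F_13^5.


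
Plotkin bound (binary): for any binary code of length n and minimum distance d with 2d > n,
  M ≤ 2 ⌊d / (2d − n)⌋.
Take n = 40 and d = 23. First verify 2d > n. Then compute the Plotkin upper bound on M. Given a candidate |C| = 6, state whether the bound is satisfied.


Plotkin bound M ≤ 6; given |C| = 6 ≤ bound (satisfied).

Check applicability: 2d = 46, n = 40.
2d − n = 6 > 0, so Plotkin applies.
Compute d/(2d−n) = 23/6 ≈ 3.8333.
⌊d/(2d−n)⌋ = 3.
Plotkin bound: M ≤ 2·3 = 6.
Given |C| = 6, check: satisfied.
This |C| is at the Plotkin bound.


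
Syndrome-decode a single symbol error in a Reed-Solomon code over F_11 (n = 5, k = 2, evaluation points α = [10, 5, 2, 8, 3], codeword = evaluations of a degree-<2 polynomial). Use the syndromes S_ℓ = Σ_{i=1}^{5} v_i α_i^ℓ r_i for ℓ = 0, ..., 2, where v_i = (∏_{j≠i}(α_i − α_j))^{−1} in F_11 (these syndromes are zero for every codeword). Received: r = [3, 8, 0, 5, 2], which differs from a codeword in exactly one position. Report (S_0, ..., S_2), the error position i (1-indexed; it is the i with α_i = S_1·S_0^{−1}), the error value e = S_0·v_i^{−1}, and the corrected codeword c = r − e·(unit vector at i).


S = (2, 6, 7), error at position 5, error magnitude e = 3, c = [3, 8, 0, 5, 10].

Step 1: column multipliers v_i = (∏_{j≠i}(α_i − α_j))^{−1} mod 11.
  i = 1 (α = 10): (10−5)(10−2)(10−8)(10−3) = 5·8·2·7 = 560 ≡ 10, so v_1 = 10^{−1} = 10 (mod 11).
  i = 2 (α = 5): (5−10)(5−2)(5−8)(5−3) = (−5)·3·(−3)·2 = 90 ≡ 2, so v_2 = 2^{−1} = 6 (mod 11).
  i = 3 (α = 2): (2−10)(2−5)(2−8)(2−3) = (−8)·(−3)·(−6)·(−1) = 144 ≡ 1, so v_3 = 1^{−1} = 1 (mod 11).
  i = 4 (α = 8): (8−10)(8−5)(8−2)(8−3) = (−2)·3·6·5 = −180 ≡ 7, so v_4 = 7^{−1} = 8 (mod 11).
  i = 5 (α = 3): (3−10)(3−5)(3−2)(3−8) = (−7)·(−2)·1·(−5) = −70 ≡ 7, so v_5 = 7^{−1} = 8 (mod 11).
  v = [10, 6, 1, 8, 8].
Step 2: syndromes of r = [3, 8, 0, 5, 2] (all sums mod 11).
  S_0 = Σ v_i r_i = 10·3 + 6·8 + 1·0 + 8·5 + 8·2 = 134 ≡ 2.
  S_1 = Σ v_i α_i r_i = 10·10·3 + 6·5·8 + 1·2·0 + 8·8·5 + 8·3·2 = 908 ≡ 6.
  α_i^2 mod 11 = [1, 3, 4, 9, 9].
  S_2 = Σ v_i α_i^2 r_i = 10·1·3 + 6·3·8 + 1·4·0 + 8·9·5 + 8·9·2 = 678 ≡ 7.
  S = (2, 6, 7) ≠ 0, so r is not a codeword (an error is present).
Step 3: locate the error. For a single error e at position i, S_ℓ = v_i·e·α_i^ℓ, so α_err = S_1/S_0.
  S_0^{−1} = 2^{−1} = 6 (mod 11), so α_err = 6·6 = 36 ≡ 3 = α_5. Error position i = 5.
  Consistency check: S_2/S_1 = 7·2 = 14 ≡ 3 = α_err ✓ (single-error assumption holds).
Step 4: error magnitude e = S_0/v_5 = S_0·∏_{j≠5}(α_5 − α_j) = 2·7 = 14 ≡ 3 (mod 11).
Step 5: correct position 5: c_5 = r_5 − e = 2 − 3 ≡ 10 (mod 11). Hence c = [3, 8, 0, 5, 10].
  Check: interpolating c through the α_i gives m(x) = 2 + 10·x (degree < 2) with m(α_i) = c_i for every i, so c is indeed a codeword.


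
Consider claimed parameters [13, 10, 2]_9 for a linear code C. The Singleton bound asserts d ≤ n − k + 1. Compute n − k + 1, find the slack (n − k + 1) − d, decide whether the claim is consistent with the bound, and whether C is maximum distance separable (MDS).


Singleton RHS = n − k + 1 = 4, slack = 2, bound satisfied, not MDS.

Singleton bound: d ≤ n − k + 1.
Here n = 13, k = 10, so n − k + 1 = 4.
Given d = 2, check d ≤ 4: YES.
Slack = (n − k + 1) − d = 2.
The code is NOT MDS (slack = 2 > 0).
Description: the claimed parameters are [13, 10, 2]_9; such a code would be non-MDS.


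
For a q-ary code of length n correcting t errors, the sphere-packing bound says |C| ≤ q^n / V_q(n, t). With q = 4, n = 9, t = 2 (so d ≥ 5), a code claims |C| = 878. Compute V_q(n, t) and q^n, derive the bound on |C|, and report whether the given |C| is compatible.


V_q(n, t) = 352, q^n = 262144, Hamming bound = 744, |C| = 878 > bound (violated).

Step 1: Compute V_q(n, t) = Σ_{j=0}^2 C(n, j) (q−1)^j.
  j = 0: C(9,0)·(3)^0 = 1·1 = 1.
  j = 1: C(9,1)·(3)^1 = 9·3 = 27.
  j = 2: C(9,2)·(3)^2 = 36·9 = 324.
  V_q(n, t) = 1 + 27 + 324 = 352.
Step 2: q^n = 4^9 = 262144.
Step 3: Hamming bound ⌊q^n / V_q(n,t)⌋ = ⌊262144/352⌋ = 744.
Step 4: Compare |C| = 878 to 744: violated.
The claimed |C| lies above the Hamming bound, so no 4-ary code of length 9 with d ≥ 5 can have 878 codewords.


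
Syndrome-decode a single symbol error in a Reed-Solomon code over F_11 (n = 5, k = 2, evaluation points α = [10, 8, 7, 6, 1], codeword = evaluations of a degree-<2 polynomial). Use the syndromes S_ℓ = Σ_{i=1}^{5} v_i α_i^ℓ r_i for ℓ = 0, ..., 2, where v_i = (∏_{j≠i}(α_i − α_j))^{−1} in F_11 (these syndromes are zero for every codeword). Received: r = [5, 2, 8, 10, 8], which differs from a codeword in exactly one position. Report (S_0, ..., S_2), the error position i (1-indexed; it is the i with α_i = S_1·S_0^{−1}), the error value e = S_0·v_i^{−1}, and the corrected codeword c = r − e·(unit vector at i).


S = (5, 2, 3), error at position 3, error magnitude e = 2, c = [5, 2, 6, 10, 8].

Step 1: column multipliers v_i = (∏_{j≠i}(α_i − α_j))^{−1} mod 11.
  i = 1 (α = 10): (10−8)(10−7)(10−6)(10−1) = 2·3·4·9 = 216 ≡ 7, so v_1 = 7^{−1} = 8 (mod 11).
  i = 2 (α = 8): (8−10)(8−7)(8−6)(8−1) = (−2)·1·2·7 = −28 ≡ 5, so v_2 = 5^{−1} = 9 (mod 11).
  i = 3 (α = 7): (7−10)(7−8)(7−6)(7−1) = (−3)·(−1)·1·6 = 18 ≡ 7, so v_3 = 7^{−1} = 8 (mod 11).
  i = 4 (α = 6): (6−10)(6−8)(6−7)(6−1) = (−4)·(−2)·(−1)·5 = −40 ≡ 4, so v_4 = 4^{−1} = 3 (mod 11).
  i = 5 (α = 1): (1−10)(1−8)(1−7)(1−6) = (−9)·(−7)·(−6)·(−5) = 1890 ≡ 9, so v_5 = 9^{−1} = 5 (mod 11).
  v = [8, 9, 8, 3, 5].
Step 2: syndromes of r = [5, 2, 8, 10, 8] (all sums mod 11).
  S_0 = Σ v_i r_i = 8·5 + 9·2 + 8·8 + 3·10 + 5·8 = 192 ≡ 5.
  S_1 = Σ v_i α_i r_i = 8·10·5 + 9·8·2 + 8·7·8 + 3·6·10 + 5·1·8 = 1212 ≡ 2.
  α_i^2 mod 11 = [1, 9, 5, 3, 1].
  S_2 = Σ v_i α_i^2 r_i = 8·1·5 + 9·9·2 + 8·5·8 + 3·3·10 + 5·1·8 = 652 ≡ 3.
  S = (5, 2, 3) ≠ 0, so r is not a codeword (an error is present).
Step 3: locate the error. For a single error e at position i, S_ℓ = v_i·e·α_i^ℓ, so α_err = S_1/S_0.
  S_0^{−1} = 5^{−1} = 9 (mod 11), so α_err = 2·9 = 18 ≡ 7 = α_3. Error position i = 3.
  Consistency check: S_2/S_1 = 3·6 = 18 ≡ 7 = α_err ✓ (single-error assumption holds).
Step 4: error magnitude e = S_0/v_3 = S_0·∏_{j≠3}(α_3 − α_j) = 5·7 = 35 ≡ 2 (mod 11).
Step 5: correct position 3: c_3 = r_3 − e = 8 − 2 ≡ 6 (mod 11). Hence c = [5, 2, 6, 10, 8].
  Check: interpolating c through the α_i gives m(x) = 1 + 7·x (degree < 2) with m(α_i) = c_i for every i, so c is indeed a codeword.


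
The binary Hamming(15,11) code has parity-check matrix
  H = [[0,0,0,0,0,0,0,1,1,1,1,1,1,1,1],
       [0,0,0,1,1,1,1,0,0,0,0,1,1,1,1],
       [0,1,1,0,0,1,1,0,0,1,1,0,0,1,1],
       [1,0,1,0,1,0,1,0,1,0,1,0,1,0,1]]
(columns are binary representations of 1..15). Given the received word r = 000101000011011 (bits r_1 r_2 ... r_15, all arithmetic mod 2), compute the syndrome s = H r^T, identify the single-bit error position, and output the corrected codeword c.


s = (0, 1, 0, 0)^T, error position = 4, corrected codeword c = 000001000011011

Compute s = H r^T mod 2 one row at a time:
  s_1 = 0 + 0 + 0 + 1 + 1 + 0 + 1 + 1 = 4 ≡ 0 (mod 2).
  s_2 = 1 + 0 + 1 + 0 + 1 + 0 + 1 + 1 = 5 ≡ 1 (mod 2).
  s_3 = 0 + 0 + 1 + 0 + 0 + 1 + 1 + 1 = 4 ≡ 0 (mod 2).
  s_4 = 0 + 0 + 0 + 0 + 0 + 1 + 0 + 1 = 2 ≡ 0 (mod 2).
s = (0, 1, 0, 0)^T — this equals column 4 of H (binary 0100), so error is at position 4.
Correct: flip bit 4 of r = 000101000011011 to get c = 000001000011011.


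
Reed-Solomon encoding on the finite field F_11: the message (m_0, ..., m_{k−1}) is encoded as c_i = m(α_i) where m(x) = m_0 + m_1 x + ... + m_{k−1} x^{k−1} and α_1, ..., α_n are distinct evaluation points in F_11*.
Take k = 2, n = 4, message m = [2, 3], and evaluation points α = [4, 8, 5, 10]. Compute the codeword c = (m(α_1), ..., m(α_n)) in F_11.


c = [3, 4, 6, 10]

Message polynomial: m(x) = 2 + 3·x (mod 11).
For each evaluation point α_i, compute m(α_i) mod 11:
  α_1 = 4: Horner steps 3 → 3, so m(4) = 3.
  α_2 = 8: Horner steps 3 → 4, so m(8) = 4.
  α_3 = 5: Horner steps 3 → 6, so m(5) = 6.
  α_4 = 10: Horner steps 3 → 10, so m(10) = 10.
Codeword c = [3, 4, 6, 10] ∈ F_11^4.


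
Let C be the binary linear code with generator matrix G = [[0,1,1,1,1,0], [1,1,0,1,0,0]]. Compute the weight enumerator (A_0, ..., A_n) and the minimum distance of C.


Weight distribution: A_0 = 1, A_3 = 2, A_4 = 1. Minimum distance d = 3.

Enumerate all 2^2 = 4 messages m ∈ F_2^2.
For each, compute codeword c = mG in F_2^6, then tally its weight.
  m = 00 → c = 000000, weight = 0.
  m = 10 → c = 011110, weight = 4.
  m = 01 → c = 110100, weight = 3.
  m = 11 → c = 101010, weight = 3.
Tally weights:
  weight 0: 1 codewords.
  weight 3: 2 codewords.
  weight 4: 1 codewords.
Minimum distance d = smallest w > 0 with A_w > 0 = 3.
Sanity: Σ A_w = 4 = 2^2 = 4 ✓.


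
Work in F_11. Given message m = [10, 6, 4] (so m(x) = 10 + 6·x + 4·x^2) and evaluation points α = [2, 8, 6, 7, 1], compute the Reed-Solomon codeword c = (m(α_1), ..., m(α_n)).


c = [5, 6, 3, 6, 9]

Message polynomial: m(x) = 10 + 6·x + 4·x^2 (mod 11).
For each evaluation point α_i, compute m(α_i) mod 11:
  α_1 = 2: Horner steps 4 → 3 → 5, so m(2) = 5.
  α_2 = 8: Horner steps 4 → 5 → 6, so m(8) = 6.
  α_3 = 6: Horner steps 4 → 8 → 3, so m(6) = 3.
  α_4 = 7: Horner steps 4 → 1 → 6, so m(7) = 6.
  α_5 = 1: Horner steps 4 → 10 → 9, so m(1) = 9.
Codeword c = [5, 6, 3, 6, 9] ∈ F_11^5.


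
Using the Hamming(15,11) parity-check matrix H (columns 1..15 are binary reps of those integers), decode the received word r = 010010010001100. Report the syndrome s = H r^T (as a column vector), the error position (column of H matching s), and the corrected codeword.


s = (1, 1, 1, 0)^T, error position = 14, corrected codeword c = 010010010001110

Compute s = H r^T mod 2 one row at a time:
  s_1 = 1 + 0 + 0 + 0 + 1 + 1 + 0 + 0 = 3 ≡ 1 (mod 2).
  s_2 = 0 + 1 + 0 + 0 + 1 + 1 + 0 + 0 = 3 ≡ 1 (mod 2).
  s_3 = 1 + 0 + 0 + 0 + 0 + 0 + 0 + 0 = 1 ≡ 1 (mod 2).
  s_4 = 0 + 0 + 1 + 0 + 0 + 0 + 1 + 0 = 2 ≡ 0 (mod 2).
s = (1, 1, 1, 0)^T — this equals column 14 of H (binary 1110), so error is at position 14.
Correct: flip bit 14 of r = 010010010001100 to get c = 010010010001110.


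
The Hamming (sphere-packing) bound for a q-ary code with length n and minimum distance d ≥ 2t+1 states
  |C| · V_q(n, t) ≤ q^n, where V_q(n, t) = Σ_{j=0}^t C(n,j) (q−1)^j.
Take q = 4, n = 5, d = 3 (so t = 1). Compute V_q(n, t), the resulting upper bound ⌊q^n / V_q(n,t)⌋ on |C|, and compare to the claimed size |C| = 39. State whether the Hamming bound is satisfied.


V_q(n, t) = 16, q^n = 1024, Hamming bound = 64, |C| = 39 ≤ bound (satisfied).

Step 1: Compute V_q(n, t) = Σ_{j=0}^1 C(n, j) (q−1)^j.
  j = 0: C(5,0)·(3)^0 = 1·1 = 1.
  j = 1: C(5,1)·(3)^1 = 5·3 = 15.
  V_q(n, t) = 1 + 15 = 16.
Step 2: q^n = 4^5 = 1024.
Step 3: Hamming bound ⌊q^n / V_q(n,t)⌋ = ⌊1024/16⌋ = 64.
Step 4: Compare |C| = 39 to 64: satisfied.
The claimed |C| lies below the Hamming bound.


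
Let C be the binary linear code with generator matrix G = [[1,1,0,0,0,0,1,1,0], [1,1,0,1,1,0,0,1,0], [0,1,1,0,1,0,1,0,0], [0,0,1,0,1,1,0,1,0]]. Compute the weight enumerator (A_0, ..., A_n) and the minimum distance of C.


Weight distribution: A_0 = 1, A_2 = 1, A_3 = 2, A_4 = 5, A_5 = 6, A_6 = 1. Minimum distance d = 2.

Enumerate all 2^4 = 16 messages m ∈ F_2^4.
For each, compute codeword c = mG in F_2^9, then tally its weight.
  m = 0000 → c = 000000000, weight = 0.
  m = 1000 → c = 110000110, weight = 4.
  m = 0100 → c = 110110010, weight = 5.
  m = 1100 → c = 000110100, weight = 3.
  m = 0010 → c = 011010100, weight = 4.
  m = 1010 → c = 101010010, weight = 4.
  m = 0110 → c = 101100110, weight = 5.
  m = 1110 → c = 011100000, weight = 3.
  m = 0001 → c = 001011010, weight = 4.
  m = 1001 → c = 111011100, weight = 6.
  m = 0101 → c = 111101000, weight = 5.
  m = 1101 → c = 001101110, weight = 5.
  m = 0011 → c = 010001110, weight = 4.
  m = 1011 → c = 100001000, weight = 2.
  m = 0111 → c = 100111100, weight = 5.
  m = 1111 → c = 010111010, weight = 5.
Tally weights:
  weight 0: 1 codewords.
  weight 2: 1 codewords.
  weight 3: 2 codewords.
  weight 4: 5 codewords.
  weight 5: 6 codewords.
  weight 6: 1 codewords.
Minimum distance d = smallest w > 0 with A_w > 0 = 2.
Sanity: Σ A_w = 16 = 2^4 = 16 ✓.


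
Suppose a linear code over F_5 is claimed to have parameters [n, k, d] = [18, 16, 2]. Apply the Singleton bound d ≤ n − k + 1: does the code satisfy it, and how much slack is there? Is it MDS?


Singleton RHS = n − k + 1 = 3, slack = 1, bound satisfied, not MDS.

Singleton bound: d ≤ n − k + 1.
Here n = 18, k = 16, so n − k + 1 = 3.
Given d = 2, check d ≤ 3: YES.
Slack = (n − k + 1) − d = 1.
The code is NOT MDS (slack = 1 > 0).
Description: the claimed parameters are [18, 16, 2]_5; such a code would be non-MDS.


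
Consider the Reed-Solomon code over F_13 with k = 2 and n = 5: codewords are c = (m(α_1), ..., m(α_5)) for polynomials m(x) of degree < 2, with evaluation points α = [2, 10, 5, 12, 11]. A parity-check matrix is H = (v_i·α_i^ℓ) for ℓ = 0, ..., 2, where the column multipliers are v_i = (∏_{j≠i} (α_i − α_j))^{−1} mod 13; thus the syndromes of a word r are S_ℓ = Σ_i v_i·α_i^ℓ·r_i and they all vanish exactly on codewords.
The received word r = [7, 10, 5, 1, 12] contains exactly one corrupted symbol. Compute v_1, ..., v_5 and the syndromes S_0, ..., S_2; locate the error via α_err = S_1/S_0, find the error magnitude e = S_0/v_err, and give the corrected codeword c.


S = (10, 11, 3), error at position 3, error magnitude e = 5, c = [7, 10, 0, 1, 12].

Step 1: column multipliers v_i = (∏_{j≠i}(α_i − α_j))^{−1} mod 13.
  i = 1 (α = 2): (2−10)(2−5)(2−12)(2−11) = (−8)·(−3)·(−10)·(−9) = 2160 ≡ 2, so v_1 = 2^{−1} = 7 (mod 13).
  i = 2 (α = 10): (10−2)(10−5)(10−12)(10−11) = 8·5·(−2)·(−1) = 80 ≡ 2, so v_2 = 2^{−1} = 7 (mod 13).
  i = 3 (α = 5): (5−2)(5−10)(5−12)(5−11) = 3·(−5)·(−7)·(−6) = −630 ≡ 7, so v_3 = 7^{−1} = 2 (mod 13).
  i = 4 (α = 12): (12−2)(12−10)(12−5)(12−11) = 10·2·7·1 = 140 ≡ 10, so v_4 = 10^{−1} = 4 (mod 13).
  i = 5 (α = 11): (11−2)(11−10)(11−5)(11−12) = 9·1·6·(−1) = −54 ≡ 11, so v_5 = 11^{−1} = 6 (mod 13).
  v = [7, 7, 2, 4, 6].
Step 2: syndromes of r = [7, 10, 5, 1, 12] (all sums mod 13).
  S_0 = Σ v_i r_i = 7·7 + 7·10 + 2·5 + 4·1 + 6·12 = 205 ≡ 10.
  S_1 = Σ v_i α_i r_i = 7·2·7 + 7·10·10 + 2·5·5 + 4·12·1 + 6·11·12 = 1688 ≡ 11.
  α_i^2 mod 13 = [4, 9, 12, 1, 4].
  S_2 = Σ v_i α_i^2 r_i = 7·4·7 + 7·9·10 + 2·12·5 + 4·1·1 + 6·4·12 = 1238 ≡ 3.
  S = (10, 11, 3) ≠ 0, so r is not a codeword (an error is present).
Step 3: locate the error. For a single error e at position i, S_ℓ = v_i·e·α_i^ℓ, so α_err = S_1/S_0.
  S_0^{−1} = 10^{−1} = 4 (mod 13), so α_err = 11·4 = 44 ≡ 5 = α_3. Error position i = 3.
  Consistency check: S_2/S_1 = 3·6 = 18 ≡ 5 = α_err ✓ (single-error assumption holds).
Step 4: error magnitude e = S_0/v_3 = S_0·∏_{j≠3}(α_3 − α_j) = 10·7 = 70 ≡ 5 (mod 13).
Step 5: correct position 3: c_3 = r_3 − e = 5 − 5 ≡ 0 (mod 13). Hence c = [7, 10, 0, 1, 12].
  Check: interpolating c through the α_i gives m(x) = 3 + 2·x (degree < 2) with m(α_i) = c_i for every i, so c is indeed a codeword.


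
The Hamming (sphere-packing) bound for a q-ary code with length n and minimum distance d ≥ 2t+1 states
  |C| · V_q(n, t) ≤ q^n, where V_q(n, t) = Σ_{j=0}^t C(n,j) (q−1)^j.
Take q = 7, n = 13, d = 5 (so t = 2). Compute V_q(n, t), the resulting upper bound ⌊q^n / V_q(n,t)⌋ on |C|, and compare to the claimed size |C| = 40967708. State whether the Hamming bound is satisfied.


V_q(n, t) = 2887, q^n = 96889010407, Hamming bound = 33560446, |C| = 40967708 > bound (violated).

Step 1: Compute V_q(n, t) = Σ_{j=0}^2 C(n, j) (q−1)^j.
  j = 0: C(13,0)·(6)^0 = 1·1 = 1.
  j = 1: C(13,1)·(6)^1 = 13·6 = 78.
  j = 2: C(13,2)·(6)^2 = 78·36 = 2808.
  V_q(n, t) = 1 + 78 + 2808 = 2887.
Step 2: q^n = 7^13 = 96889010407.
Step 3: Hamming bound ⌊q^n / V_q(n,t)⌋ = ⌊96889010407/2887⌋ = 33560446.
Step 4: Compare |C| = 40967708 to 33560446: violated.
The claimed |C| lies above the Hamming bound, so no 7-ary code of length 13 with d ≥ 5 can have 40967708 codewords.


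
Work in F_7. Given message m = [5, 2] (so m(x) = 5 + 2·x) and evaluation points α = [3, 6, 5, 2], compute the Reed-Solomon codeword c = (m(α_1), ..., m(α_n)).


c = [4, 3, 1, 2]

Message polynomial: m(x) = 5 + 2·x (mod 7).
For each evaluation point α_i, compute m(α_i) mod 7:
  α_1 = 3: Horner steps 2 → 4, so m(3) = 4.
  α_2 = 6: Horner steps 2 → 3, so m(6) = 3.
  α_3 = 5: Horner steps 2 → 1, so m(5) = 1.
  α_4 = 2: Horner steps 2 → 2, so m(2) = 2.
Codeword c = [4, 3, 1, 2] ∈ F_7^4.


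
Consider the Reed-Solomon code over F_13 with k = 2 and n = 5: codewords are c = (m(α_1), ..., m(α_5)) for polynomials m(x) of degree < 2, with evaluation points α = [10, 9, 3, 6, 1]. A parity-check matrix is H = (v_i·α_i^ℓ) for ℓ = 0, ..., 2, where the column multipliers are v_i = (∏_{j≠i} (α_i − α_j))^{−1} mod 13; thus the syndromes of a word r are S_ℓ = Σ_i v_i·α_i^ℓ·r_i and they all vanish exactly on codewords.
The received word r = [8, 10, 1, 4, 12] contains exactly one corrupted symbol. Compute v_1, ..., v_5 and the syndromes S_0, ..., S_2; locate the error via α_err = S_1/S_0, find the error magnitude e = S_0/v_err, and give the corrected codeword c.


S = (10, 12, 4), error at position 2, error magnitude e = 3, c = [8, 7, 1, 4, 12].

Step 1: column multipliers v_i = (∏_{j≠i}(α_i − α_j))^{−1} mod 13.
  i = 1 (α = 10): (10−9)(10−3)(10−6)(10−1) = 1·7·4·9 = 252 ≡ 5, so v_1 = 5^{−1} = 8 (mod 13).
  i = 2 (α = 9): (9−10)(9−3)(9−6)(9−1) = (−1)·6·3·8 = −144 ≡ 12, so v_2 = 12^{−1} = 12 (mod 13).
  i = 3 (α = 3): (3−10)(3−9)(3−6)(3−1) = (−7)·(−6)·(−3)·2 = −252 ≡ 8, so v_3 = 8^{−1} = 5 (mod 13).
  i = 4 (α = 6): (6−10)(6−9)(6−3)(6−1) = (−4)·(−3)·3·5 = 180 ≡ 11, so v_4 = 11^{−1} = 6 (mod 13).
  i = 5 (α = 1): (1−10)(1−9)(1−3)(1−6) = (−9)·(−8)·(−2)·(−5) = 720 ≡ 5, so v_5 = 5^{−1} = 8 (mod 13).
  v = [8, 12, 5, 6, 8].
Step 2: syndromes of r = [8, 10, 1, 4, 12] (all sums mod 13).
  S_0 = Σ v_i r_i = 8·8 + 12·10 + 5·1 + 6·4 + 8·12 = 309 ≡ 10.
  S_1 = Σ v_i α_i r_i = 8·10·8 + 12·9·10 + 5·3·1 + 6·6·4 + 8·1·12 = 1975 ≡ 12.
  α_i^2 mod 13 = [9, 3, 9, 10, 1].
  S_2 = Σ v_i α_i^2 r_i = 8·9·8 + 12·3·10 + 5·9·1 + 6·10·4 + 8·1·12 = 1317 ≡ 4.
  S = (10, 12, 4) ≠ 0, so r is not a codeword (an error is present).
Step 3: locate the error. For a single error e at position i, S_ℓ = v_i·e·α_i^ℓ, so α_err = S_1/S_0.
  S_0^{−1} = 10^{−1} = 4 (mod 13), so α_err = 12·4 = 48 ≡ 9 = α_2. Error position i = 2.
  Consistency check: S_2/S_1 = 4·12 = 48 ≡ 9 = α_err ✓ (single-error assumption holds).
Step 4: error magnitude e = S_0/v_2 = S_0·∏_{j≠2}(α_2 − α_j) = 10·12 = 120 ≡ 3 (mod 13).
Step 5: correct position 2: c_2 = r_2 − e = 10 − 3 ≡ 7 (mod 13). Hence c = [8, 7, 1, 4, 12].
  Check: interpolating c through the α_i gives m(x) = 11 + 1·x (degree < 2) with m(α_i) = c_i for every i, so c is indeed a codeword.
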